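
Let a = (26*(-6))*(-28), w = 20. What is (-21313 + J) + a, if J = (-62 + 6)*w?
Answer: -18065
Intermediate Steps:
J = -1120 (J = (-62 + 6)*20 = -56*20 = -1120)
a = 4368 (a = -156*(-28) = 4368)
(-21313 + J) + a = (-21313 - 1120) + 4368 = -22433 + 4368 = -18065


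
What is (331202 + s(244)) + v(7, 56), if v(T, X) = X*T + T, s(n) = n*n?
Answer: 391137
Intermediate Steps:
s(n) = n**2
v(T, X) = T + T*X (v(T, X) = T*X + T = T + T*X)
(331202 + s(244)) + v(7, 56) = (331202 + 244**2) + 7*(1 + 56) = (331202 + 59536) + 7*57 = 390738 + 399 = 391137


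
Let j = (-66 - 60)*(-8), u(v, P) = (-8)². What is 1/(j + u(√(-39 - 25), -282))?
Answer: 1/1072 ≈ 0.00093284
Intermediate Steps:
u(v, P) = 64
j = 1008 (j = -126*(-8) = 1008)
1/(j + u(√(-39 - 25), -282)) = 1/(1008 + 64) = 1/1072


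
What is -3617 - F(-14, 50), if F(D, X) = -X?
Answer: -3567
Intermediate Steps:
-3617 - F(-14, 50) = -3617 - (-1)*50 = -3617 - 1*(-50) = -3617 + 50 = -3567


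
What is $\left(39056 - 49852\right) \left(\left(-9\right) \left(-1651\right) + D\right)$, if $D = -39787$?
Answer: $269122688$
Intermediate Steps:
$\left(39056 - 49852\right) \left(\left(-9\right) \left(-1651\right) + D\right) = \left(39056 - 49852\right) \left(\left(-9\right) \left(-1651\right) - 39787\right) = - 10796 \left(14859 - 39787\right) = \left(-10796\right) \left(-24928\right) = 269122688$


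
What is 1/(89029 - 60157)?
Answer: 1/28872 ≈ 3.4636e-5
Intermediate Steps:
1/(89029 - 60157) = 1/28872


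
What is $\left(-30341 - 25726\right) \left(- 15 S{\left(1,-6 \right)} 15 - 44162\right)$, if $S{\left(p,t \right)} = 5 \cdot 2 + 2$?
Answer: $2627411754$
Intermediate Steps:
$S{\left(p,t \right)} = 12$ ($S{\left(p,t \right)} = 10 + 2 = 12$)
$\left(-30341 - 25726\right) \left(- 15 S{\left(1,-6 \right)} 15 - 44162\right) = \left(-30341 - 25726\right) \left(\left(-15\right) 12 \cdot 15 - 44162\right) = - 56067 \left(\left(-180\right) 15 - 44162\right) = - 56067 \left(-2700 - 44162\right) = \left(-56067\right) \left(-46862\right) = 2627411754$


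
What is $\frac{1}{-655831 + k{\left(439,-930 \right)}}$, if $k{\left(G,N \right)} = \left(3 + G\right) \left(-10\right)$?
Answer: $- \frac{1}{660251} \approx -1.5146 \cdot 10^{-6}$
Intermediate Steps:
$k{\left(G,N \right)} = -30 - 10 G$
$\frac{1}{-655831 + k{\left(439,-930 \right)}} = \frac{1}{-655831 - 4420} = \frac{1}{-660251} = - \frac{1}{660251}$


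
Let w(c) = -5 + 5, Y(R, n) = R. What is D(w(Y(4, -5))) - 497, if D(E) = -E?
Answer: -497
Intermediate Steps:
w(c) = 0
D(w(Y(4, -5))) - 497 = -1*0 - 497 = 0 - 497 = -497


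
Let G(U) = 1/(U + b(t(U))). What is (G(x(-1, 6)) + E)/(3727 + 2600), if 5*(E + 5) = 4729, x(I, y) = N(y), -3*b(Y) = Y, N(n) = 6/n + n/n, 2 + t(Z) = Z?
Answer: 9413/63270 ≈ 0.14878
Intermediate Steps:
t(Z) = -2 + Z
N(n) = 1 + 6/n (N(n) = 6/n + 1 = 1 + 6/n)
b(Y) = -Y/3
x(I, y) = (6 + y)/y
G(U) = 1/(⅔ + 2*U/3) (G(U) = 1/(U - (-2 + U)/3) = 1/(U + (⅔ - U/3)) = 1/(⅔ + 2*U/3))
E = 4704/5 (E = -5 + (⅕)*4729 = -5 + 4729/5 = 4704/5 ≈ 940.80)
(G(x(-1, 6)) + E)/(3727 + 2600) = (3/(2*(1 + (6 + 6)/6)) + 4704/5)/(3727 + 2600) = (3/(2*(1 + (⅙)*12)) + 4704/5)/6327 = (3/(2*(1 + 2)) + 4704/5)*(1/6327) = ((3/2)/3 + 4704/5)*(1/6327) = ((3/2)*(⅓) + 4704/5)*(1/6327) = (½ + 4704/5)*(1/6327) = (9413/10)*(1/6327) = 9413/63270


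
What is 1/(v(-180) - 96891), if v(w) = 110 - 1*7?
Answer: -1/96788 ≈ -1.0332e-5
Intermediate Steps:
v(w) = 103 (v(w) = 110 - 7 = 103)
1/(v(-180) - 96891) = 1/(103 - 96891) = 1/(-96788) = -1/96788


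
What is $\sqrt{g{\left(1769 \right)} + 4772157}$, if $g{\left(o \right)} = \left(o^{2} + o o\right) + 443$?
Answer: $\sqrt{11031322} \approx 3321.3$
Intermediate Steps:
$g{\left(o \right)} = 443 + 2 o^{2}$ ($g{\left(o \right)} = \left(o^{2} + o^{2}\right) + 443 = 2 o^{2} + 443 = 443 + 2 o^{2}$)
$\sqrt{g{\left(1769 \right)} + 4772157} = \sqrt{\left(443 + 2 \cdot 1769^{2}\right) + 4772157} = \sqrt{\left(443 + 2 \cdot 3129361\right) + 4772157} = \sqrt{\left(443 + 6258722\right) + 4772157} = \sqrt{6259165 + 4772157} = \sqrt{11031322}$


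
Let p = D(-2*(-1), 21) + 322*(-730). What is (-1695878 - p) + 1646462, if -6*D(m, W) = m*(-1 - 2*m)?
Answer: 556927/3 ≈ 1.8564e+5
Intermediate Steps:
D(m, W) = -m*(-1 - 2*m)/6
p = -705175/3 (p = (-2*(-1))*(1 + 2*(-2*(-1)))/6 + 322*(-730) = (⅙)*2*(1 + 2*2) - 235060 = (⅙)*2*(1 + 4) - 235060 = (⅙)*2*5 - 235060 = 5/3 - 235060 = -705175/3 ≈ -2.3506e+5)
(-1695878 - p) + 1646462 = (-1695878 - 1*(-705175/3)) + 1646462 = (-1695878 + 705175/3) + 1646462 = -4382459/3 + 1646462 = 556927/3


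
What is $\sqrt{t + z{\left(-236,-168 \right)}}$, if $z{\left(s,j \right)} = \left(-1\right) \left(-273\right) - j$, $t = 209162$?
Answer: $\sqrt{209603} \approx 457.82$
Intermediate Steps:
$z{\left(s,j \right)} = 273 - j$
$\sqrt{t + z{\left(-236,-168 \right)}} = \sqrt{209162 + \left(273 - -168\right)} = \sqrt{209162 + \left(273 + 168\right)} = \sqrt{209162 + 441} = \sqrt{209603}$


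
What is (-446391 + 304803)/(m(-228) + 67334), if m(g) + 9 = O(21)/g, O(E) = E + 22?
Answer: -32282064/15350057 ≈ -2.1031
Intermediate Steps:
O(E) = 22 + E
m(g) = -9 + 43/g (m(g) = -9 + (22 + 21)/g = -9 + 43/g)
(-446391 + 304803)/(m(-228) + 67334) = (-446391 + 304803)/((-9 + 43/(-228)) + 67334) = -141588/((-9 + 43*(-1/228)) + 67334) = -141588/((-9 - 43/228) + 67334) = -141588/(-2095/228 + 67334) = -141588/15350057/228 = -141588*228/15350057 = -32282064/15350057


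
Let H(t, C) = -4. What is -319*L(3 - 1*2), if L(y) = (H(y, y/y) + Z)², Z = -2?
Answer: -11484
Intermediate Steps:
L(y) = 36 (L(y) = (-4 - 2)² = (-6)² = 36)
-319*L(3 - 1*2) = -319*36 = -11484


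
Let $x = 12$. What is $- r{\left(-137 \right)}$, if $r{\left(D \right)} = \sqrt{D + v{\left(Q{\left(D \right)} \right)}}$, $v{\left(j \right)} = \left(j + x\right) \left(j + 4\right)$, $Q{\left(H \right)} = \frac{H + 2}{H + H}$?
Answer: $- \frac{i \sqrt{6071699}}{274} \approx - 8.993 i$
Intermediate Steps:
$Q{\left(H \right)} = \frac{2 + H}{2 H}$
$v{\left(j \right)} = \left(4 + j\right) \left(12 + j\right)$ ($v{\left(j \right)} = \left(j + 12\right) \left(j + 4\right) = \left(12 + j\right) \left(4 + j\right) = \left(4 + j\right) \left(12 + j\right)$)
$r{\left(D \right)} = \sqrt{48 + D + \frac{8 \left(2 + D\right)}{D} + \frac{\left(2 + D\right)^{2}}{4 D^{2}}}$ ($r{\left(D \right)} = \sqrt{D + \left(48 + \left(\frac{2 + D}{2 D}\right)^{2} + 16 \frac{2 + D}{2 D}\right)} = \sqrt{D + \left(48 + \frac{\left(2 + D\right)^{2}}{4 D^{2}} + \frac{8 \left(2 + D\right)}{D}\right)} = \sqrt{D + \left(48 + \frac{8 \left(2 + D\right)}{D} + \frac{\left(2 + D\right)^{2}}{4 D^{2}}\right)} = \sqrt{48 + D + \frac{8 \left(2 + D\right)}{D} + \frac{\left(2 + D\right)^{2}}{4 D^{2}}}$)
$- r{\left(-137 \right)} = - \frac{\sqrt{225 + 4 \left(-137\right) + \frac{4}{18769} + \frac{68}{-137}}}{2} = - \frac{\sqrt{225 - 548 + 4 \cdot \frac{1}{18769} + 68 \left(- \frac{1}{137}\right)}}{2} = - \frac{\sqrt{225 - 548 + \frac{4}{18769} - \frac{68}{137}}}{2} = - \frac{\sqrt{- \frac{6071699}{18769}}}{2} = - \frac{\frac{1}{137} i \sqrt{6071699}}{2} = - \frac{i \sqrt{6071699}}{274}$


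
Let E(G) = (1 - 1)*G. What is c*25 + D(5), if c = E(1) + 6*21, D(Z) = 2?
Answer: 3152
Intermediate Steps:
E(G) = 0 (E(G) = 0*G = 0)
c = 126 (c = 0 + 6*21 = 0 + 126 = 126)
c*25 + D(5) = 126*25 + 2 = 3150 + 2 = 3152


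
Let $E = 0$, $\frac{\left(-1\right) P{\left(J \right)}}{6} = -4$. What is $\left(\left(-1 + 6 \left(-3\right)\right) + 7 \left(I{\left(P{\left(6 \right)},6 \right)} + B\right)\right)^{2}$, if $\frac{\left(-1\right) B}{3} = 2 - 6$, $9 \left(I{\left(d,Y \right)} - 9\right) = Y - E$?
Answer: $\frac{158404}{9} \approx 17600.0$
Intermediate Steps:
$P{\left(J \right)} = 24$ ($P{\left(J \right)} = \left(-6\right) \left(-4\right) = 24$)
$I{\left(d,Y \right)} = 9 + \frac{Y}{9}$ ($I{\left(d,Y \right)} = 9 + \frac{Y - 0}{9} = 9 + \frac{Y + 0}{9} = 9 + \frac{Y}{9}$)
$B = 12$ ($B = - 3 \left(2 - 6\right) = \left(-3\right) \left(-4\right) = 12$)
$\left(\left(-1 + 6 \left(-3\right)\right) + 7 \left(I{\left(P{\left(6 \right)},6 \right)} + B\right)\right)^{2} = \left(\left(-1 + 6 \left(-3\right)\right) + 7 \left(\left(9 + \frac{1}{9} \cdot 6\right) + 12\right)\right)^{2} = \left(\left(-1 - 18\right) + 7 \left(\left(9 + \frac{2}{3}\right) + 12\right)\right)^{2} = \left(-19 + 7 \left(\frac{29}{3} + 12\right)\right)^{2} = \left(-19 + 7 \cdot \frac{65}{3}\right)^{2} = \left(-19 + \frac{455}{3}\right)^{2} = \left(\frac{398}{3}\right)^{2} = \frac{158404}{9}$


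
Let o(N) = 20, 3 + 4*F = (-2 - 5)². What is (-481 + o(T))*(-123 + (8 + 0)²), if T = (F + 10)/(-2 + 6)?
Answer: 27199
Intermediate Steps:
F = 23/2 (F = -¾ + (-2 - 5)²/4 = -¾ + (¼)*(-7)² = -¾ + (¼)*49 = -¾ + 49/4 = 23/2 ≈ 11.500)
T = 43/8 (T = (23/2 + 10)/(-2 + 6) = (43/2)/4 = (43/2)*(¼) = 43/8 ≈ 5.3750)
(-481 + o(T))*(-123 + (8 + 0)²) = (-481 + 20)*(-123 + (8 + 0)²) = -461*(-123 + 8²) = -461*(-123 + 64) = -461*(-59) = 27199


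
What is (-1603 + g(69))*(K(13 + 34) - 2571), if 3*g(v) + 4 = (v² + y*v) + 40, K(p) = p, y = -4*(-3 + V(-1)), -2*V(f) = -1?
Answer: -570424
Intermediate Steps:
V(f) = ½ (V(f) = -½*(-1) = ½)
y = 10 (y = -4*(-3 + ½) = -4*(-5/2) = 10)
g(v) = 12 + v²/3 + 10*v/3 (g(v) = -4/3 + ((v² + 10*v) + 40)/3 = -4/3 + (40 + v² + 10*v)/3 = -4/3 + (40/3 + v²/3 + 10*v/3) = 12 + v²/3 + 10*v/3)
(-1603 + g(69))*(K(13 + 34) - 2571) = (-1603 + (12 + (⅓)*69² + (10/3)*69))*((13 + 34) - 2571) = (-1603 + (12 + (⅓)*4761 + 230))*(47 - 2571) = (-1603 + (12 + 1587 + 230))*(-2524) = (-1603 + 1829)*(-2524) = 226*(-2524) = -570424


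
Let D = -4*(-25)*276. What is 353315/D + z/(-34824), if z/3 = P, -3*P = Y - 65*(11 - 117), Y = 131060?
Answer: 134260513/8009520 ≈ 16.763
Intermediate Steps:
P = -137950/3 (P = -(131060 - 65*(11 - 117))/3 = -(131060 - 65*(-106))/3 = -(131060 - 1*(-6890))/3 = -(131060 + 6890)/3 = -1/3*137950 = -137950/3 ≈ -45983.)
z = -137950 (z = 3*(-137950/3) = -137950)
D = 27600 (D = 100*276 = 27600)
353315/D + z/(-34824) = 353315/27600 - 137950/(-34824) = 353315*(1/27600) - 137950*(-1/34824) = 70663/5520 + 68975/17412 = 134260513/8009520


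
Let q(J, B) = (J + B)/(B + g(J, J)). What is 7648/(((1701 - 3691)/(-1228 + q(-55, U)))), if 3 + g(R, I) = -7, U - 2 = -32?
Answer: 4687746/995 ≈ 4711.3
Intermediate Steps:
U = -30 (U = 2 - 32 = -30)
g(R, I) = -10 (g(R, I) = -3 - 7 = -10)
q(J, B) = (B + J)/(-10 + B) (q(J, B) = (J + B)/(B - 10) = (B + J)/(-10 + B))
7648/(((1701 - 3691)/(-1228 + q(-55, U)))) = 7648/(((1701 - 3691)/(-1228 + (-30 - 55)/(-10 - 30)))) = 7648/((-1990/(-1228 - 85/(-40)))) = 7648/((-1990/(-1228 - 1/40*(-85)))) = 7648/((-1990/(-1228 + 17/8))) = 7648/((-1990/(-9807/8))) = 7648/((-1990*(-8/9807))) = 7648/(15920/9807) = 7648*(9807/15920) = 4687746/995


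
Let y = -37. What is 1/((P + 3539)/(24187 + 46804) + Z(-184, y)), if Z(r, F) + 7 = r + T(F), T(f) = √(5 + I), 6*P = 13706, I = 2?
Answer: -8659561618929/1652948430008026 - 45357498729*√7/1652948430008026 ≈ -0.0053115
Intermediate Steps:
P = 6853/3 (P = (⅙)*13706 = 6853/3 ≈ 2284.3)
T(f) = √7 (T(f) = √(5 + 2) = √7)
Z(r, F) = -7 + r + √7 (Z(r, F) = -7 + (r + √7) = -7 + r + √7)
1/((P + 3539)/(24187 + 46804) + Z(-184, y)) = 1/((6853/3 + 3539)/(24187 + 46804) + (-7 - 184 + √7)) = 1/((17470/3)/70991 + (-191 + √7)) = 1/((17470/3)*(1/70991) + (-191 + √7)) = 1/(17470/212973 + (-191 + √7)) = 1/(-40660373/212973 + √7)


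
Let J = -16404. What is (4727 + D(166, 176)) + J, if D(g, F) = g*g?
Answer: 15879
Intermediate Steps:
D(g, F) = g²
(4727 + D(166, 176)) + J = (4727 + 166²) - 16404 = (4727 + 27556) - 16404 = 32283 - 16404 = 15879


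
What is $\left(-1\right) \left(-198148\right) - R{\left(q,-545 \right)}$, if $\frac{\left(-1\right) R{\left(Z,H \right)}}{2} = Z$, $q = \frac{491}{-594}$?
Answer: $\frac{58849465}{297} \approx 1.9815 \cdot 10^{5}$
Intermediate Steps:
$q = - \frac{491}{594}$ ($q = 491 \left(- \frac{1}{594}\right) = - \frac{491}{594} \approx -0.8266$)
$R{\left(Z,H \right)} = - 2 Z$
$\left(-1\right) \left(-198148\right) - R{\left(q,-545 \right)} = \left(-1\right) \left(-198148\right) - \left(-2\right) \left(- \frac{491}{594}\right) = 198148 - \frac{491}{297} = \frac{58849465}{297}$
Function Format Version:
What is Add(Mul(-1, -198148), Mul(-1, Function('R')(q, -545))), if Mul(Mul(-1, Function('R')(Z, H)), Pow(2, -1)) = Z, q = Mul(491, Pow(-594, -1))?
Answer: Rational(58849465, 297) ≈ 1.9815e+5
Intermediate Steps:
q = Rational(-491, 594) (q = Mul(491, Rational(-1, 594)) = Rational(-491, 594) ≈ -0.82660)
Function('R')(Z, H) = Mul(-2, Z)
Add(Mul(-1, -198148), Mul(-1, Function('R')(q, -545))) = Add(Mul(-1, -198148), Mul(-1, Mul(-2, Rational(-491, 594)))) = Add(198148, Mul(-1, Rational(491, 297))) = Add(198148, Rational(-491, 297)) = Rational(58849465, 297)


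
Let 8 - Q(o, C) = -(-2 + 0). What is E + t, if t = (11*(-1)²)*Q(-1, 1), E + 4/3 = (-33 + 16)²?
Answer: 1061/3 ≈ 353.67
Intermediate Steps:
Q(o, C) = 6 (Q(o, C) = 8 - (-1)*(-2 + 0) = 8 - (-1)*(-2) = 8 - 1*2 = 8 - 2 = 6)
E = 863/3 (E = -4/3 + (-33 + 16)² = -4/3 + (-17)² = -4/3 + 289 = 863/3 ≈ 287.67)
t = 66 (t = (11*(-1)²)*6 = (11*1)*6 = 11*6 = 66)
E + t = 863/3 + 66 = 1061/3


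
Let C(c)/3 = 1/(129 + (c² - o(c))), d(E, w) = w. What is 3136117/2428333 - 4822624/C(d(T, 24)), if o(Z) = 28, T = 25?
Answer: -7928304343512833/7284999 ≈ -1.0883e+9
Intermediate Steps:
C(c) = 3/(101 + c²) (C(c) = 3/(129 + (c² - 1*28)) = 3/(129 + (c² - 28)) = 3/(129 + (-28 + c²)) = 3/(101 + c²))
3136117/2428333 - 4822624/C(d(T, 24)) = 3136117/2428333 - 4822624/(3/(101 + 24²)) = 3136117*(1/2428333) - 4822624/(3/(101 + 576)) = 3136117/2428333 - 4822624/(3/677) = 3136117/2428333 - 4822624/(3*(1/677)) = 3136117/2428333 - 4822624/3/677 = 3136117/2428333 - 4822624*677/3 = 3136117/2428333 - 3264916448/3 = -7928304343512833/7284999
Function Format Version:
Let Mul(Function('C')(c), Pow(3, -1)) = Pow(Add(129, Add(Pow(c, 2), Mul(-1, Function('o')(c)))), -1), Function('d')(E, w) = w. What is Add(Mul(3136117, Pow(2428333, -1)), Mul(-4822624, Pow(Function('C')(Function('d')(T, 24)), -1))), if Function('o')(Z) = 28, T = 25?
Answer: Rational(-7928304343512833, 7284999) ≈ -1.0883e+9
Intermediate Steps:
Function('C')(c) = Mul(3, Pow(Add(101, Pow(c, 2)), -1)) (Function('C')(c) = Mul(3, Pow(Add(129, Add(Pow(c, 2), Mul(-1, 28))), -1)) = Mul(3, Pow(Add(129, Add(Pow(c, 2), -28)), -1)) = Mul(3, Pow(Add(129, Add(-28, Pow(c, 2))), -1)) = Mul(3, Pow(Add(101, Pow(c, 2)), -1)))
Add(Mul(3136117, Pow(2428333, -1)), Mul(-4822624, Pow(Function('C')(Function('d')(T, 24)), -1))) = Add(Mul(3136117, Pow(2428333, -1)), Mul(-4822624, Pow(Mul(3, Pow(Add(101, Pow(24, 2)), -1)), -1))) = Add(Mul(3136117, Rational(1, 2428333)), Mul(-4822624, Pow(Mul(3, Pow(Add(101, 576), -1)), -1))) = Add(Rational(3136117, 2428333), Mul(-4822624, Pow(Mul(3, Pow(677, -1)), -1))) = Add(Rational(3136117, 2428333), Mul(-4822624, Pow(Mul(3, Rational(1, 677)), -1))) = Add(Rational(3136117, 2428333), Mul(-4822624, Pow(Rational(3, 677), -1))) = Add(Rational(3136117, 2428333), Mul(-4822624, Rational(677, 3))) = Add(Rational(3136117, 2428333), Rational(-3264916448, 3)) = Rational(-7928304343512833, 7284999)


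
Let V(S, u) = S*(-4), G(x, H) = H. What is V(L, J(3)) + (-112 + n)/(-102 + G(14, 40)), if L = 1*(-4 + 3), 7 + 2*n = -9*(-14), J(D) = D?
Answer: 601/124 ≈ 4.8468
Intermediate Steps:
n = 119/2 (n = -7/2 + (-9*(-14))/2 = -7/2 + (½)*126 = -7/2 + 63 = 119/2 ≈ 59.500)
L = -1 (L = 1*(-1) = -1)
V(S, u) = -4*S
V(L, J(3)) + (-112 + n)/(-102 + G(14, 40)) = -4*(-1) + (-112 + 119/2)/(-102 + 40) = 4 - 105/2/(-62) = 4 - 105/2*(-1/62) = 4 + 105/124 = 601/124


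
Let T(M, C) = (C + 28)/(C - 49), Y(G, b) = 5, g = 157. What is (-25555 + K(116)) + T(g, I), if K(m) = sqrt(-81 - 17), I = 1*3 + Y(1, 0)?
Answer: -1047791/41 + 7*I*sqrt(2) ≈ -25556.0 + 9.8995*I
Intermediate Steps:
I = 8 (I = 1*3 + 5 = 3 + 5 = 8)
K(m) = 7*I*sqrt(2) (K(m) = sqrt(-98) = 7*I*sqrt(2))
T(M, C) = (28 + C)/(-49 + C)
(-25555 + K(116)) + T(g, I) = (-25555 + 7*I*sqrt(2)) + (28 + 8)/(-49 + 8) = (-25555 + 7*I*sqrt(2)) + 36/(-41) = (-25555 + 7*I*sqrt(2)) - 1/41*36 = (-25555 + 7*I*sqrt(2)) - 36/41 = -1047791/41 + 7*I*sqrt(2)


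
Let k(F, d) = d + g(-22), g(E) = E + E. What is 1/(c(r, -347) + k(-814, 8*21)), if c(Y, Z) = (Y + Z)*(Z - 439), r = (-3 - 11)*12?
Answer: 1/404914 ≈ 2.4697e-6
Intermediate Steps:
r = -168 (r = -14*12 = -168)
c(Y, Z) = (-439 + Z)*(Y + Z) (c(Y, Z) = (Y + Z)*(-439 + Z) = (-439 + Z)*(Y + Z))
g(E) = 2*E
k(F, d) = -44 + d (k(F, d) = d + 2*(-22) = d - 44 = -44 + d)
1/(c(r, -347) + k(-814, 8*21)) = 1/(((-347)² - 439*(-168) - 439*(-347) - 168*(-347)) + (-44 + 8*21)) = 1/((120409 + 73752 + 152333 + 58296) + (-44 + 168)) = 1/(404790 + 124) = 1/404914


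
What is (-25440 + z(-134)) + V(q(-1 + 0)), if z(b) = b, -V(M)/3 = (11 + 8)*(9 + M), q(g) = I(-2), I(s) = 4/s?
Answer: -25973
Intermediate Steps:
q(g) = -2 (q(g) = 4/(-2) = 4*(-½) = -2)
V(M) = -513 - 57*M (V(M) = -3*(11 + 8)*(9 + M) = -57*(9 + M) = -3*(171 + 19*M) = -513 - 57*M)
(-25440 + z(-134)) + V(q(-1 + 0)) = (-25440 - 134) + (-513 - 57*(-2)) = -25574 + (-513 + 114) = -25574 - 399 = -25973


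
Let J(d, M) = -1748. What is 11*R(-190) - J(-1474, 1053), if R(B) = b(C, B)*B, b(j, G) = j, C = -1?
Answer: 3838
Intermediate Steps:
R(B) = -B
11*R(-190) - J(-1474, 1053) = 11*(-1*(-190)) - 1*(-1748) = 11*190 + 1748 = 2090 + 1748 = 3838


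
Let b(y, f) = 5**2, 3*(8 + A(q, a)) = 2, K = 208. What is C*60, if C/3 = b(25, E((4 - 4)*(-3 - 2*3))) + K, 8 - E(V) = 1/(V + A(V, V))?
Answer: 41940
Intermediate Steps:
A(q, a) = -22/3 (A(q, a) = -8 + (1/3)*2 = -8 + 2/3 = -22/3)
E(V) = 8 - 1/(-22/3 + V) (E(V) = 8 - 1/(V - 22/3) = 8 - 1/(-22/3 + V))
b(y, f) = 25
C = 699 (C = 3*(25 + 208) = 3*233 = 699)
C*60 = 699*60 = 41940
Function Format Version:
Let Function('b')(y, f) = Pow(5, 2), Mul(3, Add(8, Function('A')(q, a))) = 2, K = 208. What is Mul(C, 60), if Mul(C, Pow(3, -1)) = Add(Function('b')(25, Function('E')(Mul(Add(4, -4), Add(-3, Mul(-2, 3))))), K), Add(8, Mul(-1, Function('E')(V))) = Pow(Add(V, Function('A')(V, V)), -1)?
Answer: 41940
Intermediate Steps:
Function('A')(q, a) = Rational(-22, 3) (Function('A')(q, a) = Add(-8, Mul(Rational(1, 3), 2)) = Add(-8, Rational(2, 3)) = Rational(-22, 3))
Function('E')(V) = Add(8, Mul(-1, Pow(Add(Rational(-22, 3), V), -1))) (Function('E')(V) = Add(8, Mul(-1, Pow(Add(V, Rational(-22, 3)), -1))) = Add(8, Mul(-1, Pow(Add(Rational(-22, 3), V), -1))))
Function('b')(y, f) = 25
C = 699 (C = Mul(3, Add(25, 208)) = Mul(3, 233) = 699)
Mul(C, 60) = Mul(699, 60) = 41940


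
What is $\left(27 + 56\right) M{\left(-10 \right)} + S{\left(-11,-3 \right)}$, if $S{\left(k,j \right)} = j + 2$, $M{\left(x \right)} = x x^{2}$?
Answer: $-83001$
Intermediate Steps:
$M{\left(x \right)} = x^{3}$
$S{\left(k,j \right)} = 2 + j$
$\left(27 + 56\right) M{\left(-10 \right)} + S{\left(-11,-3 \right)} = \left(27 + 56\right) \left(-10\right)^{3} + \left(2 - 3\right) = 83 \left(-1000\right) - 1 = -83000 - 1 = -83001$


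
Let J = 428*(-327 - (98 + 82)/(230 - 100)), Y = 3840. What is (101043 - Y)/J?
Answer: -421213/609044 ≈ -0.69160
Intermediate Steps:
J = -1827132/13 (J = 428*(-327 - 180/130) = 428*(-327 - 1*18/13) = 428*(-327 - 18/13) = 428*(-4269/13) = -1827132/13 ≈ -1.4055e+5)
(101043 - Y)/J = (101043 - 1*3840)/(-1827132/13) = (101043 - 3840)*(-13/1827132) = 97203*(-13/1827132) = -421213/609044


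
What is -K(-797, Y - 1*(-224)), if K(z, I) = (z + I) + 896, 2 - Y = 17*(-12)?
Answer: -529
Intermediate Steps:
Y = 206 (Y = 2 - 17*(-12) = 2 - 1*(-204) = 2 + 204 = 206)
K(z, I) = 896 + I + z (K(z, I) = (I + z) + 896 = 896 + I + z)
-K(-797, Y - 1*(-224)) = -(896 + (206 - 1*(-224)) - 797) = -(896 + (206 + 224) - 797) = -(896 + 430 - 797) = -1*529 = -529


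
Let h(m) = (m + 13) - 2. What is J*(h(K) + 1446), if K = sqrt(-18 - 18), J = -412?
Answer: -600284 - 2472*I ≈ -6.0028e+5 - 2472.0*I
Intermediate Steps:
K = 6*I (K = sqrt(-36) = 6*I ≈ 6.0*I)
h(m) = 11 + m (h(m) = (13 + m) - 2 = 11 + m)
J*(h(K) + 1446) = -412*((11 + 6*I) + 1446) = -412*(1457 + 6*I) = -600284 - 2472*I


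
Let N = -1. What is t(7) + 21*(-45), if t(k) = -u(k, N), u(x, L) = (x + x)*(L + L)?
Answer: -917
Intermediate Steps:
u(x, L) = 4*L*x (u(x, L) = (2*x)*(2*L) = 4*L*x)
t(k) = 4*k (t(k) = -4*(-1)*k = -(-4)*k = 4*k)
t(7) + 21*(-45) = 4*7 + 21*(-45) = 28 - 945 = -917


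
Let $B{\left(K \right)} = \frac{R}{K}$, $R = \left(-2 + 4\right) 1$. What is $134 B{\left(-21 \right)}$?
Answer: $- \frac{268}{21} \approx -12.762$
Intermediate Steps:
$R = 2$ ($R = 2 \cdot 1 = 2$)
$B{\left(K \right)} = \frac{2}{K}$
$134 B{\left(-21 \right)} = 134 \frac{2}{-21} = 134 \cdot 2 \left(- \frac{1}{21}\right) = 134 \left(- \frac{2}{21}\right) = - \frac{268}{21}$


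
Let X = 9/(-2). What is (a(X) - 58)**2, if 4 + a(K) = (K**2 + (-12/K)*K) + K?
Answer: 54289/16 ≈ 3393.1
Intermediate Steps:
X = -9/2 (X = 9*(-1/2) = -9/2 ≈ -4.5000)
a(K) = -16 + K + K**2 (a(K) = -4 + ((K**2 + (-12/K)*K) + K) = -4 + ((K**2 - 12) + K) = -4 + ((-12 + K**2) + K) = -4 + (-12 + K + K**2) = -16 + K + K**2)
(a(X) - 58)**2 = ((-16 - 9/2 + (-9/2)**2) - 58)**2 = ((-16 - 9/2 + 81/4) - 58)**2 = (-1/4 - 58)**2 = (-233/4)**2 = 54289/16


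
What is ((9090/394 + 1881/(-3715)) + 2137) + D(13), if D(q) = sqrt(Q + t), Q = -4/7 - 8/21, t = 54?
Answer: 1580488253/731855 + sqrt(23394)/21 ≈ 2166.8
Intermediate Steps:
Q = -20/21 (Q = -4*1/7 - 8*1/21 = -4/7 - 8/21 = -20/21 ≈ -0.95238)
D(q) = sqrt(23394)/21 (D(q) = sqrt(-20/21 + 54) = sqrt(1114/21) = sqrt(23394)/21)
((9090/394 + 1881/(-3715)) + 2137) + D(13) = ((9090/394 + 1881/(-3715)) + 2137) + sqrt(23394)/21 = ((9090*(1/394) + 1881*(-1/3715)) + 2137) + sqrt(23394)/21 = ((4545/197 - 1881/3715) + 2137) + sqrt(23394)/21 = (16514118/731855 + 2137) + sqrt(23394)/21 = 1580488253/731855 + sqrt(23394)/21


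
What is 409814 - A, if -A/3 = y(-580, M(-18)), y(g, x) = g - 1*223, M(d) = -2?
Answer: 407405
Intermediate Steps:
y(g, x) = -223 + g (y(g, x) = g - 223 = -223 + g)
A = 2409 (A = -3*(-223 - 580) = -3*(-803) = 2409)
409814 - A = 409814 - 1*2409 = 409814 - 2409 = 407405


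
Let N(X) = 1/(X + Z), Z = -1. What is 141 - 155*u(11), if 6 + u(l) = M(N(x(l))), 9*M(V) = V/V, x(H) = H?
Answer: 9484/9 ≈ 1053.8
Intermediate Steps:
N(X) = 1/(-1 + X) (N(X) = 1/(X - 1) = 1/(-1 + X))
M(V) = ⅑ (M(V) = (V/V)/9 = (⅑)*1 = ⅑)
u(l) = -53/9 (u(l) = -6 + ⅑ = -53/9)
141 - 155*u(11) = 141 - 155*(-53/9) = 141 + 8215/9 = 9484/9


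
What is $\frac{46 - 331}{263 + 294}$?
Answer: $- \frac{285}{557} \approx -0.51167$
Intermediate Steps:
$\frac{46 - 331}{263 + 294} = - \frac{285}{557}$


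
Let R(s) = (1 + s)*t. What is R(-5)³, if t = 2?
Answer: -512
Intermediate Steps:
R(s) = 2 + 2*s (R(s) = (1 + s)*2 = 2 + 2*s)
R(-5)³ = (2 + 2*(-5))³ = (2 - 10)³ = (-8)³ = -512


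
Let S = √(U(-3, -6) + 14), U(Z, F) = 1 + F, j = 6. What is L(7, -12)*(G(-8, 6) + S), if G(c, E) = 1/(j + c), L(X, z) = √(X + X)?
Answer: 5*√14/2 ≈ 9.3541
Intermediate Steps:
L(X, z) = √2*√X (L(X, z) = √(2*X) = √2*√X)
S = 3 (S = √((1 - 6) + 14) = √(-5 + 14) = √9 = 3)
G(c, E) = 1/(6 + c)
L(7, -12)*(G(-8, 6) + S) = (√2*√7)*(1/(6 - 8) + 3) = √14*(1/(-2) + 3) = √14*(-½ + 3) = √14*(5/2) = 5*√14/2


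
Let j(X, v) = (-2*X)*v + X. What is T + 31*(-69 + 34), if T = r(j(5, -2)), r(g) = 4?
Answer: -1081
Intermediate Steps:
j(X, v) = X - 2*X*v (j(X, v) = -2*X*v + X = X - 2*X*v)
T = 4
T + 31*(-69 + 34) = 4 + 31*(-69 + 34) = 4 + 31*(-35) = 4 - 1085 = -1081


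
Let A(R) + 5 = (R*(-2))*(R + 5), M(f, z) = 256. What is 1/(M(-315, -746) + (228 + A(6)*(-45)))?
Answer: 1/6649 ≈ 0.00015040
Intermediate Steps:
A(R) = -5 - 2*R*(5 + R) (A(R) = -5 + (R*(-2))*(R + 5) = -5 + (-2*R)*(5 + R) = -5 - 2*R*(5 + R))
1/(M(-315, -746) + (228 + A(6)*(-45))) = 1/(256 + (228 + (-5 - 10*6 - 2*6**2)*(-45))) = 1/(256 + (228 + (-5 - 60 - 2*36)*(-45))) = 1/(256 + (228 + (-5 - 60 - 72)*(-45))) = 1/(256 + (228 - 137*(-45))) = 1/(256 + (228 + 6165)) = 1/(256 + 6393) = 1/6649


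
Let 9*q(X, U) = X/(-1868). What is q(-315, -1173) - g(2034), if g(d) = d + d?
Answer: -7598989/1868 ≈ -4068.0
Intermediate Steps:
g(d) = 2*d
q(X, U) = -X/16812 (q(X, U) = (X/(-1868))/9 = (X*(-1/1868))/9 = (-X/1868)/9 = -X/16812)
q(-315, -1173) - g(2034) = -1/16812*(-315) - 2*2034 = 35/1868 - 1*4068 = 35/1868 - 4068 = -7598989/1868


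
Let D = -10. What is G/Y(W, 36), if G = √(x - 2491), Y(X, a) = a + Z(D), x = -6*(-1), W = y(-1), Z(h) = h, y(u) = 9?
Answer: I*√2485/26 ≈ 1.9173*I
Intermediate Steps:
W = 9
x = 6
Y(X, a) = -10 + a (Y(X, a) = a - 10 = -10 + a)
G = I*√2485 (G = √(6 - 2491) = √(-2485) = I*√2485 ≈ 49.85*I)
G/Y(W, 36) = (I*√2485)/(-10 + 36) = (I*√2485)/26 = (I*√2485)*(1/26) = I*√2485/26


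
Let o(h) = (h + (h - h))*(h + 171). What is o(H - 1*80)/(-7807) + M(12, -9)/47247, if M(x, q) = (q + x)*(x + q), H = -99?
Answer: -22529147/122952443 ≈ -0.18323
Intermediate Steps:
M(x, q) = (q + x)² (M(x, q) = (q + x)*(q + x) = (q + x)²)
o(h) = h*(171 + h) (o(h) = (h + 0)*(171 + h) = h*(171 + h))
o(H - 1*80)/(-7807) + M(12, -9)/47247 = ((-99 - 1*80)*(171 + (-99 - 1*80)))/(-7807) + (-9 + 12)²/47247 = ((-99 - 80)*(171 + (-99 - 80)))*(-1/7807) + 3²*(1/47247) = -179*(171 - 179)*(-1/7807) + 9*(1/47247) = -179*(-8)*(-1/7807) + 3/15749 = 1432*(-1/7807) + 3/15749 = -1432/7807 + 3/15749 = -22529147/122952443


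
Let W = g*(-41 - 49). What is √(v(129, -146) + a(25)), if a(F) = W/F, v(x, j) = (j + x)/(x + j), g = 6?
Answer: I*√515/5 ≈ 4.5387*I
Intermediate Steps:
W = -540 (W = 6*(-41 - 49) = 6*(-90) = -540)
v(x, j) = 1 (v(x, j) = (j + x)/(j + x) = 1)
a(F) = -540/F
√(v(129, -146) + a(25)) = √(1 - 540/25) = √(1 - 540*1/25) = √(1 - 108/5) = √(-103/5) = I*√515/5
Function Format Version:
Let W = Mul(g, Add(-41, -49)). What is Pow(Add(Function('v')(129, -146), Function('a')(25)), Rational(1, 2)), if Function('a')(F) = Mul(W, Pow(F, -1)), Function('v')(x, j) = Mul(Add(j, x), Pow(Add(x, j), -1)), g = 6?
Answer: Mul(Rational(1, 5), I, Pow(515, Rational(1, 2))) ≈ Mul(4.5387, I)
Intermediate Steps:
W = -540 (W = Mul(6, Add(-41, -49)) = Mul(6, -90) = -540)
Function('v')(x, j) = 1 (Function('v')(x, j) = Mul(Add(j, x), Pow(Add(j, x), -1)) = 1)
Function('a')(F) = Mul(-540, Pow(F, -1))
Pow(Add(Function('v')(129, -146), Function('a')(25)), Rational(1, 2)) = Pow(Add(1, Mul(-540, Pow(25, -1))), Rational(1, 2)) = Pow(Add(1, Mul(-540, Rational(1, 25))), Rational(1, 2)) = Pow(Add(1, Rational(-108, 5)), Rational(1, 2)) = Pow(Rational(-103, 5), Rational(1, 2)) = Mul(Rational(1, 5), I, Pow(515, Rational(1, 2)))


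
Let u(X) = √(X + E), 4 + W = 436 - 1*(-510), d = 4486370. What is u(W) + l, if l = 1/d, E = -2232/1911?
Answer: 1/4486370 + 3*√865670/91 ≈ 30.673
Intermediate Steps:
E = -744/637 (E = -2232*1/1911 = -744/637 ≈ -1.1680)
l = 1/4486370 ≈ 2.2290e-7
W = 942 (W = -4 + (436 - 1*(-510)) = -4 + (436 + 510) = -4 + 946 = 942)
u(X) = √(-744/637 + X) (u(X) = √(X - 744/637) = √(-744/637 + X))
u(W) + l = √(-9672 + 8281*942)/91 + 1/4486370 = √(-9672 + 7800702)/91 + 1/4486370 = √7791030/91 + 1/4486370 = (3*√865670)/91 + 1/4486370 = 3*√865670/91 + 1/4486370 = 1/4486370 + 3*√865670/91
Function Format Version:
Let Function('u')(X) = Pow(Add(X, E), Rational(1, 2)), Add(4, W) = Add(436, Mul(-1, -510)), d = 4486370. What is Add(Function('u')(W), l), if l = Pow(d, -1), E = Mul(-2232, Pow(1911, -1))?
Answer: Add(Rational(1, 4486370), Mul(Rational(3, 91), Pow(865670, Rational(1, 2)))) ≈ 30.673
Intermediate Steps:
E = Rational(-744, 637) (E = Mul(-2232, Rational(1, 1911)) = Rational(-744, 637) ≈ -1.1680)
l = Rational(1, 4486370) (l = Pow(4486370, -1) = Rational(1, 4486370) ≈ 2.2290e-7)
W = 942 (W = Add(-4, Add(436, Mul(-1, -510))) = Add(-4, Add(436, 510)) = Add(-4, 946) = 942)
Function('u')(X) = Pow(Add(Rational(-744, 637), X), Rational(1, 2)) (Function('u')(X) = Pow(Add(X, Rational(-744, 637)), Rational(1, 2)) = Pow(Add(Rational(-744, 637), X), Rational(1, 2)))
Add(Function('u')(W), l) = Add(Mul(Rational(1, 91), Pow(Add(-9672, Mul(8281, 942)), Rational(1, 2))), Rational(1, 4486370)) = Add(Mul(Rational(1, 91), Pow(Add(-9672, 7800702), Rational(1, 2))), Rational(1, 4486370)) = Add(Mul(Rational(1, 91), Pow(7791030, Rational(1, 2))), Rational(1, 4486370)) = Add(Mul(Rational(1, 91), Mul(3, Pow(865670, Rational(1, 2)))), Rational(1, 4486370)) = Add(Mul(Rational(3, 91), Pow(865670, Rational(1, 2))), Rational(1, 4486370)) = Add(Rational(1, 4486370), Mul(Rational(3, 91), Pow(865670, Rational(1, 2))))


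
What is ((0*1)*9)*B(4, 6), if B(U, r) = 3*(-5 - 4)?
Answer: 0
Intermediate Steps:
B(U, r) = -27 (B(U, r) = 3*(-9) = -27)
((0*1)*9)*B(4, 6) = ((0*1)*9)*(-27) = (0*9)*(-27) = 0*(-27) = 0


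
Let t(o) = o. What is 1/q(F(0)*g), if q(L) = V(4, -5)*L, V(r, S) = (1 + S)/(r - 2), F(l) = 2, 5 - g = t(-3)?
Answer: -1/32 ≈ -0.031250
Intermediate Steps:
g = 8 (g = 5 - 1*(-3) = 5 + 3 = 8)
V(r, S) = (1 + S)/(-2 + r)
q(L) = -2*L (q(L) = ((1 - 5)/(-2 + 4))*L = (-4/2)*L = ((1/2)*(-4))*L = -2*L)
1/q(F(0)*g) = 1/(-4*8) = 1/(-2*16) = 1/(-32) = -1/32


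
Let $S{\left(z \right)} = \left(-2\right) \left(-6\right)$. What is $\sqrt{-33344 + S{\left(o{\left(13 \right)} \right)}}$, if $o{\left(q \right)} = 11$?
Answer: $2 i \sqrt{8333} \approx 182.57 i$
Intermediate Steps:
$S{\left(z \right)} = 12$
$\sqrt{-33344 + S{\left(o{\left(13 \right)} \right)}} = \sqrt{-33344 + 12} = \sqrt{-33332} = 2 i \sqrt{8333}$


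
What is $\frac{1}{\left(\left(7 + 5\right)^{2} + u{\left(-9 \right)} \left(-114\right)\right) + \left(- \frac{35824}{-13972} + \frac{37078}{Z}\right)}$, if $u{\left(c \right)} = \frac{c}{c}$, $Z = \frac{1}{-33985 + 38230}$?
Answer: $\frac{3493}{549784725976} \approx 6.3534 \cdot 10^{-9}$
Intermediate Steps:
$Z = \frac{1}{4245} \approx 0.00023557$
$u{\left(c \right)} = 1$
$\frac{1}{\left(\left(7 + 5\right)^{2} + u{\left(-9 \right)} \left(-114\right)\right) + \left(- \frac{35824}{-13972} + \frac{37078}{Z}\right)} = \frac{1}{\left(\left(7 + 5\right)^{2} + 1 \left(-114\right)\right) + \left(- \frac{35824}{-13972} + 37078 \frac{1}{\frac{1}{4245}}\right)} = \frac{1}{\left(12^{2} - 114\right) + \left(\left(-35824\right) \left(- \frac{1}{13972}\right) + 37078 \cdot 4245\right)} = \frac{1}{\left(144 - 114\right) + \left(\frac{8956}{3493} + 157396110\right)} = \frac{1}{30 + \frac{549784621186}{3493}} = \frac{1}{\frac{549784725976}{3493}} = \frac{3493}{549784725976}$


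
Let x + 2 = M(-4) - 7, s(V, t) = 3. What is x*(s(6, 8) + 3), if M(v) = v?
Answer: -78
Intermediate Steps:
x = -13 (x = -2 + (-4 - 7) = -2 - 11 = -13)
x*(s(6, 8) + 3) = -13*(3 + 3) = -13*6 = -78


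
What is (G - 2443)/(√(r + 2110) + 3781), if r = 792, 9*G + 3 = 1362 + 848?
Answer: -74788180/128637531 + 19780*√2902/128637531 ≈ -0.57310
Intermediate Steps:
G = 2207/9 (G = -⅓ + (1362 + 848)/9 = -⅓ + (⅑)*2210 = -⅓ + 2210/9 = 2207/9 ≈ 245.22)
(G - 2443)/(√(r + 2110) + 3781) = (2207/9 - 2443)/(√(792 + 2110) + 3781) = -19780/(9*(√2902 + 3781)) = -19780/(9*(3781 + √2902))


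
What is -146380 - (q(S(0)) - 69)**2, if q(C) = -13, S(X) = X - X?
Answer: -153104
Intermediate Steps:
S(X) = 0
-146380 - (q(S(0)) - 69)**2 = -146380 - (-13 - 69)**2 = -146380 - 1*(-82)**2 = -146380 - 1*6724 = -146380 - 6724 = -153104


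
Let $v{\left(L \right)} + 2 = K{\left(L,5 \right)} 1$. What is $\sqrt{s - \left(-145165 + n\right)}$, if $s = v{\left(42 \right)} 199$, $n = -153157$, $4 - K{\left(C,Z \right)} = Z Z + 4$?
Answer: $\sqrt{292949} \approx 541.25$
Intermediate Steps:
$K{\left(C,Z \right)} = - Z^{2}$ ($K{\left(C,Z \right)} = 4 - \left(Z Z + 4\right) = 4 - \left(Z^{2} + 4\right) = 4 - \left(4 + Z^{2}\right) = - Z^{2}$)
$v{\left(L \right)} = -27$ ($v{\left(L \right)} = -2 + - 5^{2} \cdot 1 = -2 + \left(-1\right) 25 \cdot 1 = -2 - 25 = -27$)
$s = -5373$ ($s = \left(-27\right) 199 = -5373$)
$\sqrt{s - \left(-145165 + n\right)} = \sqrt{-5373 + \left(145165 - -153157\right)} = \sqrt{-5373 + \left(145165 + 153157\right)} = \sqrt{-5373 + 298322} = \sqrt{292949}$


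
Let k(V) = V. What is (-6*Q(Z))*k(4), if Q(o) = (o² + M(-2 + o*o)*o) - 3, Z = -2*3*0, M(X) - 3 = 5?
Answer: 72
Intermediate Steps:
M(X) = 8 (M(X) = 3 + 5 = 8)
Z = 0 (Z = -6*0 = 0)
Q(o) = -3 + o² + 8*o (Q(o) = (o² + 8*o) - 3 = -3 + o² + 8*o)
(-6*Q(Z))*k(4) = -6*(-3 + 0² + 8*0)*4 = -6*(-3 + 0 + 0)*4 = -6*(-3)*4 = 18*4 = 72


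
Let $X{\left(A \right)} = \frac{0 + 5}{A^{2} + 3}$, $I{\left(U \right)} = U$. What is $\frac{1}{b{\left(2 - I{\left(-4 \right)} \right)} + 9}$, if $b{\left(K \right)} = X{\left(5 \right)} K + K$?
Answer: $\frac{14}{225} \approx 0.062222$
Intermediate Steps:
$X{\left(A \right)} = \frac{5}{3 + A^{2}}$
$b{\left(K \right)} = \frac{33 K}{28}$ ($b{\left(K \right)} = \frac{5}{3 + 5^{2}} K + K = \frac{5}{3 + 25} K + K = \frac{5}{28} K + K = 5 \cdot \frac{1}{28} K + K = \frac{5 K}{28} + K = \frac{33 K}{28}$)
$\frac{1}{b{\left(2 - I{\left(-4 \right)} \right)} + 9} = \frac{1}{\frac{33 \left(2 - -4\right)}{28} + 9} = \frac{1}{\frac{33 \left(2 + 4\right)}{28} + 9} = \frac{1}{\frac{33}{28} \cdot 6 + 9} = \frac{1}{\frac{99}{14} + 9} = \frac{1}{\frac{225}{14}} = \frac{14}{225}$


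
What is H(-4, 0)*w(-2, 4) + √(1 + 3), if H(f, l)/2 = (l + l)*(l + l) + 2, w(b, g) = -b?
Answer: 10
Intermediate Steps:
H(f, l) = 4 + 8*l² (H(f, l) = 2*((l + l)*(l + l) + 2) = 2*((2*l)*(2*l) + 2) = 2*(4*l² + 2) = 2*(2 + 4*l²) = 4 + 8*l²)
H(-4, 0)*w(-2, 4) + √(1 + 3) = (4 + 8*0²)*(-1*(-2)) + √(1 + 3) = (4 + 8*0)*2 + √4 = (4 + 0)*2 + 2 = 4*2 + 2 = 8 + 2 = 10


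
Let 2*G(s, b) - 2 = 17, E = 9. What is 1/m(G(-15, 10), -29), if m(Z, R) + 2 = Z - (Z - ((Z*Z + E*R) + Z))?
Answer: -4/653 ≈ -0.0061256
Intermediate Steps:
G(s, b) = 19/2 (G(s, b) = 1 + (1/2)*17 = 1 + 17/2 = 19/2)
m(Z, R) = -2 + Z + Z**2 + 9*R (m(Z, R) = -2 + (Z - (Z - ((Z*Z + 9*R) + Z))) = -2 + (Z - (Z - ((Z**2 + 9*R) + Z))) = -2 + (Z - (Z - (Z + Z**2 + 9*R))) = -2 + (Z - (Z + (-Z - Z**2 - 9*R))) = -2 + (Z - (-Z**2 - 9*R)) = -2 + (Z + (Z**2 + 9*R)) = -2 + (Z + Z**2 + 9*R) = -2 + Z + Z**2 + 9*R)
1/m(G(-15, 10), -29) = 1/(-2 + 19/2 + (19/2)**2 + 9*(-29)) = 1/(-2 + 19/2 + 361/4 - 261) = 1/(-653/4) = -4/653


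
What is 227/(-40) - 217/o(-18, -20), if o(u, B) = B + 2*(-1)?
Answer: 1843/440 ≈ 4.1886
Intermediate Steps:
o(u, B) = -2 + B (o(u, B) = B - 2 = -2 + B)
227/(-40) - 217/o(-18, -20) = 227/(-40) - 217/(-2 - 20) = 227*(-1/40) - 217/(-22) = -227/40 - 217*(-1/22) = -227/40 + 217/22 = 1843/440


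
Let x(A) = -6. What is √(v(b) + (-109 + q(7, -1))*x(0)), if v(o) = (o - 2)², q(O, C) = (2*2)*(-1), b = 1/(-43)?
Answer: √1261191/43 ≈ 26.117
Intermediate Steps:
b = -1/43 ≈ -0.023256
q(O, C) = -4 (q(O, C) = 4*(-1) = -4)
v(o) = (-2 + o)²
√(v(b) + (-109 + q(7, -1))*x(0)) = √((-2 - 1/43)² + (-109 - 4)*(-6)) = √((-87/43)² - 113*(-6)) = √(7569/1849 + 678) = √(1261191/1849) = √1261191/43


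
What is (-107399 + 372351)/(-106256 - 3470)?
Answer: -132476/54863 ≈ -2.4147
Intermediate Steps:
(-107399 + 372351)/(-106256 - 3470) = 264952/(-109726) = 264952*(-1/109726) = -132476/54863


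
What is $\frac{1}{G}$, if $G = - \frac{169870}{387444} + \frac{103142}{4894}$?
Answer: $\frac{474037734}{9782601317} \approx 0.048457$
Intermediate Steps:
$G = \frac{9782601317}{474037734}$ ($G = \left(-169870\right) \frac{1}{387444} + 103142 \cdot \frac{1}{4894} = - \frac{84935}{193722} + \frac{51571}{2447} = \frac{9782601317}{474037734} \approx 20.637$)
$\frac{1}{G} = \frac{1}{\frac{9782601317}{474037734}} = \frac{474037734}{9782601317}$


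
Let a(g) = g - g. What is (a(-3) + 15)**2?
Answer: 225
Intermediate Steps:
a(g) = 0
(a(-3) + 15)**2 = (0 + 15)**2 = 15**2 = 225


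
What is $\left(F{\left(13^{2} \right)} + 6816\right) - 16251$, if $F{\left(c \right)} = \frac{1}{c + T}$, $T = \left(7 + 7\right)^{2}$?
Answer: $- \frac{3443774}{365} \approx -9435.0$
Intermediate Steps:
$T = 196$ ($T = 14^{2} = 196$)
$F{\left(c \right)} = \frac{1}{196 + c}$ ($F{\left(c \right)} = \frac{1}{c + 196} = \frac{1}{196 + c}$)
$\left(F{\left(13^{2} \right)} + 6816\right) - 16251 = \left(\frac{1}{196 + 13^{2}} + 6816\right) - 16251 = \left(\frac{1}{196 + 169} + 6816\right) - 16251 = \left(\frac{1}{365} + 6816\right) - 16251 = \frac{2487841}{365} - 16251 = - \frac{3443774}{365}$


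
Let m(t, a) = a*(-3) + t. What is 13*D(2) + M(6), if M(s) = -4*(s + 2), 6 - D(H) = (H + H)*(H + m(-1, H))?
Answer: 306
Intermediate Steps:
m(t, a) = t - 3*a (m(t, a) = -3*a + t = t - 3*a)
D(H) = 6 - 2*H*(-1 - 2*H) (D(H) = 6 - (H + H)*(H + (-1 - 3*H)) = 6 - 2*H*(-1 - 2*H))
M(s) = -8 - 4*s (M(s) = -4*(2 + s) = -8 - 4*s)
13*D(2) + M(6) = 13*(6 + 2*2 + 4*2**2) + (-8 - 4*6) = 13*(6 + 4 + 4*4) + (-8 - 24) = 13*(6 + 4 + 16) - 32 = 13*26 - 32 = 338 - 32 = 306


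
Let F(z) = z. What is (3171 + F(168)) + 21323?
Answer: 24662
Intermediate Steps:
(3171 + F(168)) + 21323 = (3171 + 168) + 21323 = 3339 + 21323 = 24662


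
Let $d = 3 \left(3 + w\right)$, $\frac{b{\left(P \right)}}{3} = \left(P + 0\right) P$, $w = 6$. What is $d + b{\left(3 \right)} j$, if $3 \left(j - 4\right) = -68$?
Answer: $-477$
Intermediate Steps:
$j = - \frac{56}{3}$ ($j = 4 + \frac{1}{3} \left(-68\right) = 4 - \frac{68}{3} = - \frac{56}{3} \approx -18.667$)
$b{\left(P \right)} = 3 P^{2}$ ($b{\left(P \right)} = 3 \left(P + 0\right) P = 3 P P = 3 P^{2}$)
$d = 27$ ($d = 3 \left(3 + 6\right) = 3 \cdot 9 = 27$)
$d + b{\left(3 \right)} j = 27 + 3 \cdot 3^{2} \left(- \frac{56}{3}\right) = 27 + 3 \cdot 9 \left(- \frac{56}{3}\right) = 27 + 27 \left(- \frac{56}{3}\right) = 27 - 504 = -477$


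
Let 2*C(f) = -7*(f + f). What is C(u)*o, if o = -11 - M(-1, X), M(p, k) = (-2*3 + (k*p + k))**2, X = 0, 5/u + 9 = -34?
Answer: -1645/43 ≈ -38.256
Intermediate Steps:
u = -5/43 (u = 5/(-9 - 34) = 5/(-43) = 5*(-1/43) = -5/43 ≈ -0.11628)
M(p, k) = (-6 + k + k*p)**2 (M(p, k) = (-6 + (k + k*p))**2 = (-6 + k + k*p)**2)
C(f) = -7*f (C(f) = (-7*(f + f))/2 = (-14*f)/2 = -7*f)
o = -47 (o = -11 - (-6 + 0 + 0*(-1))**2 = -11 - (-6 + 0 + 0)**2 = -11 - 1*(-6)**2 = -11 - 1*36 = -11 - 36 = -47)
C(u)*o = -7*(-5/43)*(-47) = (35/43)*(-47) = -1645/43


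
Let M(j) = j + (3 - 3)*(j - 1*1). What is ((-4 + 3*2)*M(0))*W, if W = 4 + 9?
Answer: 0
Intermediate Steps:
W = 13
M(j) = j (M(j) = j + 0*(j - 1) = j + 0*(-1 + j) = j + 0 = j)
((-4 + 3*2)*M(0))*W = ((-4 + 3*2)*0)*13 = ((-4 + 6)*0)*13 = (2*0)*13 = 0*13 = 0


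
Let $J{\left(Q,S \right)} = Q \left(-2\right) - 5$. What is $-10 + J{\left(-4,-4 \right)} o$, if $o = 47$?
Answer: $131$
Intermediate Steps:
$J{\left(Q,S \right)} = -5 - 2 Q$ ($J{\left(Q,S \right)} = - 2 Q - 5 = -5 - 2 Q$)
$-10 + J{\left(-4,-4 \right)} o = -10 + \left(-5 - -8\right) 47 = -10 + \left(-5 + 8\right) 47 = -10 + 3 \cdot 47 = -10 + 141 = 131$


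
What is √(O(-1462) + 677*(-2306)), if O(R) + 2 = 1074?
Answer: I*√1560090 ≈ 1249.0*I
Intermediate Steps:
O(R) = 1072 (O(R) = -2 + 1074 = 1072)
√(O(-1462) + 677*(-2306)) = √(1072 + 677*(-2306)) = √(1072 - 1561162) = √(-1560090) = I*√1560090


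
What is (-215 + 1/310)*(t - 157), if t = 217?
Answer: -399894/31 ≈ -12900.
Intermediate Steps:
(-215 + 1/310)*(t - 157) = (-215 + 1/310)*(217 - 157) = (-215 + 1/310)*60 = -66649/310*60 = -399894/31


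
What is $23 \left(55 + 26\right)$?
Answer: $1863$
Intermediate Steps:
$23 \left(55 + 26\right) = 23 \cdot 81 = 1863$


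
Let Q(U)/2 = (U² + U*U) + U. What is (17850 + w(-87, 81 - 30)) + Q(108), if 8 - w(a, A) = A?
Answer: 64679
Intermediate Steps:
w(a, A) = 8 - A
Q(U) = 2*U + 4*U² (Q(U) = 2*((U² + U*U) + U) = 2*((U² + U²) + U) = 2*(2*U² + U) = 2*(U + 2*U²) = 2*U + 4*U²)
(17850 + w(-87, 81 - 30)) + Q(108) = (17850 + (8 - (81 - 30))) + 2*108*(1 + 2*108) = (17850 + (8 - 1*51)) + 2*108*(1 + 216) = (17850 + (8 - 51)) + 2*108*217 = (17850 - 43) + 46872 = 17807 + 46872 = 64679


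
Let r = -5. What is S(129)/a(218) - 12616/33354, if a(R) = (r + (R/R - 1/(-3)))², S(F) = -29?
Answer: -5115965/2017917 ≈ -2.5353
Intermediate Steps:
a(R) = 121/9 (a(R) = (-5 + (R/R - 1/(-3)))² = (-5 + (1 - 1*(-⅓)))² = (-5 + (1 + ⅓))² = (-5 + 4/3)² = (-11/3)² = 121/9)
S(129)/a(218) - 12616/33354 = -29/121/9 - 12616/33354 = -29*9/121 - 12616*1/33354 = -261/121 - 6308/16677 = -5115965/2017917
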